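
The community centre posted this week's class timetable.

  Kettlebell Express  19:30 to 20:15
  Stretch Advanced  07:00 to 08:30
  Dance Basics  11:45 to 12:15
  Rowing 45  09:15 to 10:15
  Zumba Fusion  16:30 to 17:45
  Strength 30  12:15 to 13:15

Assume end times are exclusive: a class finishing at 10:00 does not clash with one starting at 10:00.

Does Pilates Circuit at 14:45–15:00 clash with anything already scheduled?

Stretch Advanced: ends 08:30 at or before Pilates Circuit starts 14:45 → clear.
Rowing 45: ends 10:15 at or before Pilates Circuit starts 14:45 → clear.
Dance Basics: ends 12:15 at or before Pilates Circuit starts 14:45 → clear.
Strength 30: ends 13:15 at or before Pilates Circuit starts 14:45 → clear.
Zumba Fusion: starts 16:30 at or after Pilates Circuit ends 15:00 → clear.
Kettlebell Express: starts 19:30 at or after Pilates Circuit ends 15:00 → clear.

No — it doesn't clash with anything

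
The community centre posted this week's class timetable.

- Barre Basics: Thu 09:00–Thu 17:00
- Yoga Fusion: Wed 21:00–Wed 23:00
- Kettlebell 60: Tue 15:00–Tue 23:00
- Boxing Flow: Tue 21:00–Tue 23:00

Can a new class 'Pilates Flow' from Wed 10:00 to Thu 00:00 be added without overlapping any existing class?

No — it overlaps Yoga Fusion

Kettlebell 60: ends Tue 23:00 at or before Pilates Flow starts Wed 10:00 → clear.
Boxing Flow: ends Tue 23:00 at or before Pilates Flow starts Wed 10:00 → clear.
Yoga Fusion: starts Wed 21:00 before Pilates Flow ends Thu 00:00, and ends Wed 23:00 after Pilates Flow starts Wed 10:00 → overlap.
Barre Basics: starts Thu 09:00 at or after Pilates Flow ends Thu 00:00 → clear.
Pilates Flow overlaps Yoga Fusion.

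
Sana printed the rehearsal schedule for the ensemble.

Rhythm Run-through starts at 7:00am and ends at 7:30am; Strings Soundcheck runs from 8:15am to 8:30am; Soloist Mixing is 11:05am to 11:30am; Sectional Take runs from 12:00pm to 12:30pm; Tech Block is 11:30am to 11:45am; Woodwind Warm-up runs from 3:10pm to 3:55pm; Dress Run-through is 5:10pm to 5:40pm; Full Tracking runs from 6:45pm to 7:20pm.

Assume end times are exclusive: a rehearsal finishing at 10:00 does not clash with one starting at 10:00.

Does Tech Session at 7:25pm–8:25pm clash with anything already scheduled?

No — it doesn't clash with anything

Rhythm Run-through: ends 7:30am at or before Tech Session starts 7:25pm → clear.
Strings Soundcheck: ends 8:30am at or before Tech Session starts 7:25pm → clear.
Soloist Mixing: ends 11:30am at or before Tech Session starts 7:25pm → clear.
Tech Block: ends 11:45am at or before Tech Session starts 7:25pm → clear.
Sectional Take: ends 12:30pm at or before Tech Session starts 7:25pm → clear.
Woodwind Warm-up: ends 3:55pm at or before Tech Session starts 7:25pm → clear.
Dress Run-through: ends 5:40pm at or before Tech Session starts 7:25pm → clear.
Full Tracking: ends 7:20pm at or before Tech Session starts 7:25pm → clear.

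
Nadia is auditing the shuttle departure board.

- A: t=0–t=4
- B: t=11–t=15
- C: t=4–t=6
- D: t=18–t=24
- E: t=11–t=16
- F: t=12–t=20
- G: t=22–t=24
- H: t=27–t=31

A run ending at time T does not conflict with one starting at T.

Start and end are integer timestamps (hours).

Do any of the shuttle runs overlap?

Sorted by start: A, C, B, E, F, D, G, H.
C starts exactly when A ends (back-to-back, no overlap), so A has no further overlaps.
B starts after C ends, so C has no further overlaps.
E starts before B ends → B and E overlap.
That's a conflict, so the schedule is not conflict-free.

Yes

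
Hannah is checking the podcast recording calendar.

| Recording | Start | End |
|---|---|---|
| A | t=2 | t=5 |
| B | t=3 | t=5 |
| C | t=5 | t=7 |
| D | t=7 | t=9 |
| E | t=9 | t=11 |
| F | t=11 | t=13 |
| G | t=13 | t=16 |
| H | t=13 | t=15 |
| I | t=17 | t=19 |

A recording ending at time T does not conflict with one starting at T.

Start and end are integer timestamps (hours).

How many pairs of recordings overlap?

2

Check each pair: they overlap iff neither finishes before the other starts.
Sorted by start: A, B, C, D, E, F, G, H, I.
B starts before A ends → A and B overlap.
C starts exactly when A ends (back-to-back, no overlap), so A has no further overlaps.
C starts exactly when B ends (back-to-back, no overlap), so B has no further overlaps.
D starts exactly when C ends (back-to-back, no overlap), so C has no further overlaps.
E starts exactly when D ends (back-to-back, no overlap), so D has no further overlaps.
F starts exactly when E ends (back-to-back, no overlap), so E has no further overlaps.
G starts exactly when F ends (back-to-back, no overlap), so F has no further overlaps.
H starts before G ends → G and H overlap.
I starts after G ends.
I starts after H ends.
Overlapping pairs: A & B, G & H — 2 in total.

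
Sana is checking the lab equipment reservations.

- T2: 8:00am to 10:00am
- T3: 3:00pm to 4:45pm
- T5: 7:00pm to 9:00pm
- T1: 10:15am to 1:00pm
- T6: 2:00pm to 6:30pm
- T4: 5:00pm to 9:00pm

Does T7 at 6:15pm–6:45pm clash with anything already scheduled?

Yes — it overlaps T4, T6

T2: ends 10:00am at or before T7 starts 6:15pm → clear.
T1: ends 1:00pm at or before T7 starts 6:15pm → clear.
T6: starts 2:00pm before T7 ends 6:45pm, and ends 6:30pm after T7 starts 6:15pm → overlap.
T3: ends 4:45pm at or before T7 starts 6:15pm → clear.
T4: starts 5:00pm before T7 ends 6:45pm, and ends 9:00pm after T7 starts 6:15pm → overlap.
T5: starts 7:00pm at or after T7 ends 6:45pm → clear.
T7 overlaps T4, T6.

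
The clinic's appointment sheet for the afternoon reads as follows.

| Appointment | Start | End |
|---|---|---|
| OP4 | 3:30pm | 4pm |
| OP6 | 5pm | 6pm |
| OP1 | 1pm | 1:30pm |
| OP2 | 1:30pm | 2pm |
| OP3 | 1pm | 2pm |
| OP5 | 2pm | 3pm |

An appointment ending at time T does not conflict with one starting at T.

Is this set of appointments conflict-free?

No

Sorted by start: OP1, OP3, OP2, OP5, OP4, OP6.
OP3 starts before OP1 ends → OP1 and OP3 overlap.
That's a conflict, so the schedule is not conflict-free.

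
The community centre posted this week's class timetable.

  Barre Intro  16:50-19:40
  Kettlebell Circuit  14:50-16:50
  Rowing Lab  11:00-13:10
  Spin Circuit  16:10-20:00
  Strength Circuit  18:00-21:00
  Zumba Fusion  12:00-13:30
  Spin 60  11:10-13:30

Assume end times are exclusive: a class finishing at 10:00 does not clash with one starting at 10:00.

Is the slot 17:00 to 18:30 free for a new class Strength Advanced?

Rowing Lab: ends 13:10 at or before Strength Advanced starts 17:00 → clear.
Spin 60: ends 13:30 at or before Strength Advanced starts 17:00 → clear.
Zumba Fusion: ends 13:30 at or before Strength Advanced starts 17:00 → clear.
Kettlebell Circuit: ends 16:50 at or before Strength Advanced starts 17:00 → clear.
Spin Circuit: starts 16:10 before Strength Advanced ends 18:30, and ends 20:00 after Strength Advanced starts 17:00 → overlap.
Barre Intro: starts 16:50 before Strength Advanced ends 18:30, and ends 19:40 after Strength Advanced starts 17:00 → overlap.
Strength Circuit: starts 18:00 before Strength Advanced ends 18:30, and ends 21:00 after Strength Advanced starts 17:00 → overlap.
Strength Advanced overlaps Spin Circuit, Strength Circuit, Barre Intro.

No — it overlaps Barre Intro, Spin Circuit, Strength Circuit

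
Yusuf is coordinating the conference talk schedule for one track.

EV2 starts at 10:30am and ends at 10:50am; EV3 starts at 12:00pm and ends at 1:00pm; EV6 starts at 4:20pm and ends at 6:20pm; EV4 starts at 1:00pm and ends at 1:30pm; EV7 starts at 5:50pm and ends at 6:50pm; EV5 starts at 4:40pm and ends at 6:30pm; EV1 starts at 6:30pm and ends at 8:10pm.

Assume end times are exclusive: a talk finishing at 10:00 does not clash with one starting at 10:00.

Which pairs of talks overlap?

Sorted by start: EV2, EV3, EV4, EV6, EV5, EV7, EV1.
EV3 starts after EV2 ends, so EV2 has no further overlaps.
EV4 starts exactly when EV3 ends (back-to-back, no overlap), so EV3 has no further overlaps.
EV6 starts after EV4 ends, so EV4 has no further overlaps.
EV5 starts before EV6 ends → EV6 and EV5 overlap.
EV7 starts before EV6 ends → EV6 and EV7 overlap.
EV1 starts after EV6 ends.
EV7 starts before EV5 ends → EV5 and EV7 overlap.
EV1 starts exactly when EV5 ends (back-to-back, no overlap).
EV1 starts before EV7 ends → EV7 and EV1 overlap.

EV1 & EV7, EV5 & EV6, EV5 & EV7, EV6 & EV7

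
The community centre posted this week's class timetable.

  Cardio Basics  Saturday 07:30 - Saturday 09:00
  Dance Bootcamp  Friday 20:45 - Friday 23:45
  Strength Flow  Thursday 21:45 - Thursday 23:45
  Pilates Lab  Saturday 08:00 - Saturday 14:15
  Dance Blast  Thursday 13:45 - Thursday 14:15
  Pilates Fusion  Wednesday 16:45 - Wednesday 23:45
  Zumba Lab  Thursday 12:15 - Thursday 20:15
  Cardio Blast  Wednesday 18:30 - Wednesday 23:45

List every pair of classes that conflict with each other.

Cardio Basics & Pilates Lab, Cardio Blast & Pilates Fusion, Dance Blast & Zumba Lab

Sorted by start: Pilates Fusion, Cardio Blast, Zumba Lab, Dance Blast, Strength Flow, Dance Bootcamp, Cardio Basics, Pilates Lab.
Cardio Blast starts before Pilates Fusion ends → Pilates Fusion and Cardio Blast overlap.
Zumba Lab starts after Pilates Fusion ends, so nothing later overlaps Pilates Fusion either.
Zumba Lab starts after Cardio Blast ends, so nothing later overlaps Cardio Blast either.
Dance Blast starts before Zumba Lab ends → Zumba Lab and Dance Blast overlap.
Strength Flow starts after Zumba Lab ends, so nothing later overlaps Zumba Lab either.
Strength Flow starts after Dance Blast ends, so nothing later overlaps Dance Blast either.
Dance Bootcamp starts after Strength Flow ends, so nothing later overlaps Strength Flow either.
Cardio Basics starts after Dance Bootcamp ends, so nothing later overlaps Dance Bootcamp either.
Pilates Lab starts before Cardio Basics ends → Cardio Basics and Pilates Lab overlap.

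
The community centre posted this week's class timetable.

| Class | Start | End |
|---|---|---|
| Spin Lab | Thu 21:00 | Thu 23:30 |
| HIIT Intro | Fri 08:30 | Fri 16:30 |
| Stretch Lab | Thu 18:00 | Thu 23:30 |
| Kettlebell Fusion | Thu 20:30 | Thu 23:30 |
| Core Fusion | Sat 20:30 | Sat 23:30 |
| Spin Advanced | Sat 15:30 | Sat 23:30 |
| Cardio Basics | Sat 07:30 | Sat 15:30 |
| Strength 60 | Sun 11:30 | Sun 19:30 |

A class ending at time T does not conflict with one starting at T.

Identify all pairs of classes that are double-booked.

Sorted by start: Stretch Lab, Kettlebell Fusion, Spin Lab, HIIT Intro, Cardio Basics, Spin Advanced, Core Fusion, Strength 60.
Kettlebell Fusion starts before Stretch Lab ends → Stretch Lab and Kettlebell Fusion overlap.
Spin Lab starts before Stretch Lab ends → Stretch Lab and Spin Lab overlap.
HIIT Intro starts after Stretch Lab ends, so Stretch Lab has no further overlaps.
Spin Lab starts before Kettlebell Fusion ends → Kettlebell Fusion and Spin Lab overlap.
HIIT Intro starts after Kettlebell Fusion ends, so Kettlebell Fusion has no further overlaps.
HIIT Intro starts after Spin Lab ends, so Spin Lab has no further overlaps.
Cardio Basics starts after HIIT Intro ends, so HIIT Intro has no further overlaps.
Spin Advanced starts exactly when Cardio Basics ends (back-to-back, no overlap), so Cardio Basics has no further overlaps.
Core Fusion starts before Spin Advanced ends → Spin Advanced and Core Fusion overlap.
Strength 60 starts after Spin Advanced ends.
Strength 60 starts after Core Fusion ends.

Core Fusion & Spin Advanced, Kettlebell Fusion & Spin Lab, Kettlebell Fusion & Stretch Lab, Spin Lab & Stretch Lab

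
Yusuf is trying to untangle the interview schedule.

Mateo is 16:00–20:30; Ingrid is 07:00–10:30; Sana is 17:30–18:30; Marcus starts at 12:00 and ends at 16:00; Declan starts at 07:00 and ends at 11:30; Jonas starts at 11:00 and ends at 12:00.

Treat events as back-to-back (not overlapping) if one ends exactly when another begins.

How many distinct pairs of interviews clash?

Sorted by start: Declan, Ingrid, Jonas, Marcus, Mateo, Sana.
Ingrid starts before Declan ends → Declan and Ingrid overlap.
Jonas starts before Declan ends → Declan and Jonas overlap.
Marcus starts after Declan ends, so nothing later overlaps Declan either.
Jonas starts after Ingrid ends, so nothing later overlaps Ingrid either.
Marcus starts exactly when Jonas ends (back-to-back, no overlap), so nothing later overlaps Jonas either.
Mateo starts exactly when Marcus ends (back-to-back, no overlap), so nothing later overlaps Marcus either.
Sana starts before Mateo ends → Mateo and Sana overlap.
Overlapping pairs: Declan & Ingrid, Declan & Jonas, Mateo & Sana — 3 in total.

3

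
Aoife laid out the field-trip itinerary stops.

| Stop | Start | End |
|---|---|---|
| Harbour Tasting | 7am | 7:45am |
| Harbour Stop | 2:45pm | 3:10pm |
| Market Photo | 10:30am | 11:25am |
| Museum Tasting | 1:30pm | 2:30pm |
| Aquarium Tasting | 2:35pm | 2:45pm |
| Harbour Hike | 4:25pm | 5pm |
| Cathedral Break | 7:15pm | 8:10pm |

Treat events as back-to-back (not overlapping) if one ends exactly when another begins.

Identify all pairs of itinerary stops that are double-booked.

Sorted by start: Harbour Tasting, Market Photo, Museum Tasting, Aquarium Tasting, Harbour Stop, Harbour Hike, Cathedral Break.
Market Photo starts after Harbour Tasting ends; Harbour Tasting is clear from here.
Museum Tasting starts after Market Photo ends; Market Photo is clear from here.
Aquarium Tasting starts after Museum Tasting ends; Museum Tasting is clear from here.
Harbour Stop starts exactly when Aquarium Tasting ends (back-to-back, no overlap); Aquarium Tasting is clear from here.
Harbour Hike starts after Harbour Stop ends; Harbour Stop is clear from here.
Cathedral Break starts after Harbour Hike ends.

none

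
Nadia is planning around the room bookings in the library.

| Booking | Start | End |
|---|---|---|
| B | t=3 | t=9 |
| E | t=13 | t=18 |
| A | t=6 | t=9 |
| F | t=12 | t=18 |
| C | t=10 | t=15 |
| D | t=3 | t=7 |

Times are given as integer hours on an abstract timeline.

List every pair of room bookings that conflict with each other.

Sorted by start: B, D, A, C, F, E.
D starts before B ends → B and D overlap.
A starts before B ends → B and A overlap.
C starts after B ends, so nothing later overlaps B either.
A starts before D ends → D and A overlap.
C starts after D ends, so nothing later overlaps D either.
C starts after A ends, so nothing later overlaps A either.
F starts before C ends → C and F overlap.
E starts before C ends → C and E overlap.
E starts before F ends → F and E overlap.

A & B, A & D, B & D, C & E, C & F, E & F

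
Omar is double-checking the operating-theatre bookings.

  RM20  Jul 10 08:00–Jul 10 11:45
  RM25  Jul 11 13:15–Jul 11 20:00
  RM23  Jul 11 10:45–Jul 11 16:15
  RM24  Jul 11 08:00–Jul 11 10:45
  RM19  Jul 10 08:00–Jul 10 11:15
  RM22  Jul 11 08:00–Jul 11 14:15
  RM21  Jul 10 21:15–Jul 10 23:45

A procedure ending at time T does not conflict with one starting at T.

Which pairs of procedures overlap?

RM19 & RM20, RM22 & RM23, RM22 & RM24, RM22 & RM25, RM23 & RM25

Sorted by start: RM19, RM20, RM21, RM22, RM24, RM23, RM25.
RM20 starts before RM19 ends → RM19 and RM20 overlap.
RM21 starts after RM19 ends; RM19 is clear from here.
RM21 starts after RM20 ends; RM20 is clear from here.
RM22 starts after RM21 ends; RM21 is clear from here.
RM24 starts before RM22 ends → RM22 and RM24 overlap.
RM23 starts before RM22 ends → RM22 and RM23 overlap.
RM25 starts before RM22 ends → RM22 and RM25 overlap.
RM23 starts exactly when RM24 ends (back-to-back, no overlap); RM24 is clear from here.
RM25 starts before RM23 ends → RM23 and RM25 overlap.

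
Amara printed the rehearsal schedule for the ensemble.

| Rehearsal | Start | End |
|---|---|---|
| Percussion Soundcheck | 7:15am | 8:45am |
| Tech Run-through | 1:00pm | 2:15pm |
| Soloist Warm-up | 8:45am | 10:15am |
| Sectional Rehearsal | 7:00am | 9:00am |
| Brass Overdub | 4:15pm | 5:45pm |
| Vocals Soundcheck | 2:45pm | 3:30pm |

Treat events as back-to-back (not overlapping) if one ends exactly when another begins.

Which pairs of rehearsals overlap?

Sorted by start: Sectional Rehearsal, Percussion Soundcheck, Soloist Warm-up, Tech Run-through, Vocals Soundcheck, Brass Overdub.
Percussion Soundcheck starts before Sectional Rehearsal ends → Sectional Rehearsal and Percussion Soundcheck overlap.
Soloist Warm-up starts before Sectional Rehearsal ends → Sectional Rehearsal and Soloist Warm-up overlap.
Tech Run-through starts after Sectional Rehearsal ends, so Sectional Rehearsal has no further overlaps.
Soloist Warm-up starts exactly when Percussion Soundcheck ends (back-to-back, no overlap), so Percussion Soundcheck has no further overlaps.
Tech Run-through starts after Soloist Warm-up ends, so Soloist Warm-up has no further overlaps.
Vocals Soundcheck starts after Tech Run-through ends, so Tech Run-through has no further overlaps.
Brass Overdub starts after Vocals Soundcheck ends.

Percussion Soundcheck & Sectional Rehearsal, Sectional Rehearsal & Soloist Warm-up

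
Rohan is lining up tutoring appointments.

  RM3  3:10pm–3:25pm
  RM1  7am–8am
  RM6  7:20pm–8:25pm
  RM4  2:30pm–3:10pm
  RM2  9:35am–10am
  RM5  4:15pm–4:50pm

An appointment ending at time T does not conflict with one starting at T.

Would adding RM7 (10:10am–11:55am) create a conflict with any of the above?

RM1: ends 8am at or before RM7 starts 10:10am → clear.
RM2: ends 10am at or before RM7 starts 10:10am → clear.
RM4: starts 2:30pm at or after RM7 ends 11:55am → clear.
RM3: starts 3:10pm at or after RM7 ends 11:55am → clear.
RM5: starts 4:15pm at or after RM7 ends 11:55am → clear.
RM6: starts 7:20pm at or after RM7 ends 11:55am → clear.

No — it doesn't clash with anything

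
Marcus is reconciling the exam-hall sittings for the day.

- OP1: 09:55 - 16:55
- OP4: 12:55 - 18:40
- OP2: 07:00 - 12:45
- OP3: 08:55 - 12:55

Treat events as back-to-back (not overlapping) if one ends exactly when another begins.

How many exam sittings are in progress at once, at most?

3

Walk through starts and ends in time order (an end at T is processed before a start at T):
07:00 start OP2 → 1
08:55 start OP3 → 2
09:55 start OP1 → 3
12:45 end OP2 → 2
12:55 end OP3 → 1
12:55 start OP4 → 2
16:55 end OP1 → 1
18:40 end OP4 → 0
Peak is 3, at 09:55 (OP1, OP2, OP3).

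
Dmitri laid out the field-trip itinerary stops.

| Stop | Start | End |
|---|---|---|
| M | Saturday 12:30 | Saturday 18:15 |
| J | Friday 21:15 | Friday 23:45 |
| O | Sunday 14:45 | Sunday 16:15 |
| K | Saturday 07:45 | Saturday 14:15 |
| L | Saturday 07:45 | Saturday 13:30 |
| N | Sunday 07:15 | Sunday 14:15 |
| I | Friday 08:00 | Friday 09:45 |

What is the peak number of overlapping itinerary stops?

3

Walk through starts and ends in time order (an end at T is processed before a start at T):
Friday 08:00 start I → 1
Friday 09:45 end I → 0
Friday 21:15 start J → 1
Friday 23:45 end J → 0
Saturday 07:45 start K → 1
Saturday 07:45 start L → 2
Saturday 12:30 start M → 3
Saturday 13:30 end L → 2
Saturday 14:15 end K → 1
Saturday 18:15 end M → 0
Sunday 07:15 start N → 1
Sunday 14:15 end N → 0
Sunday 14:45 start O → 1
Sunday 16:15 end O → 0
Peak is 3, at Saturday 12:30 (K, L, M).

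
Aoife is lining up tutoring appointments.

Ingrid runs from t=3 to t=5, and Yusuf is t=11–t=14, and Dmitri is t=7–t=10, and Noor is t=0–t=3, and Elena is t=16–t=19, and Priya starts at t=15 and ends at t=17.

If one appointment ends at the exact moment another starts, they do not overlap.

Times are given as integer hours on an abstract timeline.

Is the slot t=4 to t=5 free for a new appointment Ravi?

Noor: ends t=3 at or before Ravi starts t=4 → clear.
Ingrid: starts t=3 before Ravi ends t=5, and ends t=5 after Ravi starts t=4 → overlap.
Dmitri: starts t=7 at or after Ravi ends t=5 → clear.
Yusuf: starts t=11 at or after Ravi ends t=5 → clear.
Priya: starts t=15 at or after Ravi ends t=5 → clear.
Elena: starts t=16 at or after Ravi ends t=5 → clear.
Ravi overlaps Ingrid.

No — it overlaps Ingrid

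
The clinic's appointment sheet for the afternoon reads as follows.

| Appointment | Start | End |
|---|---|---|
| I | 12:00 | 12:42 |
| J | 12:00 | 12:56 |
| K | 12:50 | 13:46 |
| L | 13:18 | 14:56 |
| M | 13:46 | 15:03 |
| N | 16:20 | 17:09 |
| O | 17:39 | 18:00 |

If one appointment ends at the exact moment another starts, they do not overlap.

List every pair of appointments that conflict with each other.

Sorted by start: I, J, K, L, M, N, O.
J starts before I ends → I and J overlap.
K starts after I ends, so nothing later overlaps I either.
K starts before J ends → J and K overlap.
L starts after J ends, so nothing later overlaps J either.
L starts before K ends → K and L overlap.
M starts exactly when K ends (back-to-back, no overlap), so nothing later overlaps K either.
M starts before L ends → L and M overlap.
N starts after L ends, so nothing later overlaps L either.
N starts after M ends, so nothing later overlaps M either.
O starts after N ends.

I & J, J & K, K & L, L & M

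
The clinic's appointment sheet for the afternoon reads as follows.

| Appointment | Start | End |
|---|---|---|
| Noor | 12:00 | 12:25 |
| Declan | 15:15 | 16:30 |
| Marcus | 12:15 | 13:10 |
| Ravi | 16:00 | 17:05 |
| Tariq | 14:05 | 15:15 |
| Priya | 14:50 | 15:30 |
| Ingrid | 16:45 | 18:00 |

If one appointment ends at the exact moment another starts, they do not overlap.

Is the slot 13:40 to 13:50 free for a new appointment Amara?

Yes — the slot is free

Noor: ends 12:25 at or before Amara starts 13:40 → clear.
Marcus: ends 13:10 at or before Amara starts 13:40 → clear.
Tariq: starts 14:05 at or after Amara ends 13:50 → clear.
Priya: starts 14:50 at or after Amara ends 13:50 → clear.
Declan: starts 15:15 at or after Amara ends 13:50 → clear.
Ravi: starts 16:00 at or after Amara ends 13:50 → clear.
Ingrid: starts 16:45 at or after Amara ends 13:50 → clear.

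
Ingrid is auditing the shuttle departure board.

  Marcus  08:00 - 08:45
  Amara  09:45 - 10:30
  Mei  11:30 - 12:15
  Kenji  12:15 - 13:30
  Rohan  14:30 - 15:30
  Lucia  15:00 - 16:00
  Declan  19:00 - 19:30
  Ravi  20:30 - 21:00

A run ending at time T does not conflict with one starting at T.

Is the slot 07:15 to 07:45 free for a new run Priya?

Marcus: starts 08:00 at or after Priya ends 07:45 → clear.
Amara: starts 09:45 at or after Priya ends 07:45 → clear.
Mei: starts 11:30 at or after Priya ends 07:45 → clear.
Kenji: starts 12:15 at or after Priya ends 07:45 → clear.
Rohan: starts 14:30 at or after Priya ends 07:45 → clear.
Lucia: starts 15:00 at or after Priya ends 07:45 → clear.
Declan: starts 19:00 at or after Priya ends 07:45 → clear.
Ravi: starts 20:30 at or after Priya ends 07:45 → clear.

Yes — the slot is free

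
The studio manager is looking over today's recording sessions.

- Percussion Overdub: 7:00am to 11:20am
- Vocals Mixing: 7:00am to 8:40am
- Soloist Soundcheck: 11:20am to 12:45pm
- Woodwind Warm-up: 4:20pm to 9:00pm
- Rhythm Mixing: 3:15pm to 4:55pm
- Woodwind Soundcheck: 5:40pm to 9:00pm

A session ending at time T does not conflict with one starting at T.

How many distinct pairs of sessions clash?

3

Sorted by start: Percussion Overdub, Vocals Mixing, Soloist Soundcheck, Rhythm Mixing, Woodwind Warm-up, Woodwind Soundcheck.
Vocals Mixing starts before Percussion Overdub ends → Percussion Overdub and Vocals Mixing overlap.
Soloist Soundcheck starts exactly when Percussion Overdub ends (back-to-back, no overlap); Percussion Overdub is clear from here.
Soloist Soundcheck starts after Vocals Mixing ends; Vocals Mixing is clear from here.
Rhythm Mixing starts after Soloist Soundcheck ends; Soloist Soundcheck is clear from here.
Woodwind Warm-up starts before Rhythm Mixing ends → Rhythm Mixing and Woodwind Warm-up overlap.
Woodwind Soundcheck starts after Rhythm Mixing ends.
Woodwind Soundcheck starts before Woodwind Warm-up ends → Woodwind Warm-up and Woodwind Soundcheck overlap.
Overlapping pairs: Percussion Overdub & Vocals Mixing, Rhythm Mixing & Woodwind Warm-up, Woodwind Soundcheck & Woodwind Warm-up — 3 in total.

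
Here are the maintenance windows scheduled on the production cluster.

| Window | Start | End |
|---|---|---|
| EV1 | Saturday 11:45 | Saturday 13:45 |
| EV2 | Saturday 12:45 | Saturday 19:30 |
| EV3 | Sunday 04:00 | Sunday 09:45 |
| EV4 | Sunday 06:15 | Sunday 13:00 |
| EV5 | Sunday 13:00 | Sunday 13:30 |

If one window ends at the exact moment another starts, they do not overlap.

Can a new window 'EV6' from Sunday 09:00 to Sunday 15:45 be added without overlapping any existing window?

No — it overlaps EV3, EV4, EV5

EV1: ends Saturday 13:45 at or before EV6 starts Sunday 09:00 → clear.
EV2: ends Saturday 19:30 at or before EV6 starts Sunday 09:00 → clear.
EV3: starts Sunday 04:00 before EV6 ends Sunday 15:45, and ends Sunday 09:45 after EV6 starts Sunday 09:00 → overlap.
EV4: starts Sunday 06:15 before EV6 ends Sunday 15:45, and ends Sunday 13:00 after EV6 starts Sunday 09:00 → overlap.
EV5: starts Sunday 13:00 before EV6 ends Sunday 15:45, and ends Sunday 13:30 after EV6 starts Sunday 09:00 → overlap.
EV6 overlaps EV3, EV4, EV5.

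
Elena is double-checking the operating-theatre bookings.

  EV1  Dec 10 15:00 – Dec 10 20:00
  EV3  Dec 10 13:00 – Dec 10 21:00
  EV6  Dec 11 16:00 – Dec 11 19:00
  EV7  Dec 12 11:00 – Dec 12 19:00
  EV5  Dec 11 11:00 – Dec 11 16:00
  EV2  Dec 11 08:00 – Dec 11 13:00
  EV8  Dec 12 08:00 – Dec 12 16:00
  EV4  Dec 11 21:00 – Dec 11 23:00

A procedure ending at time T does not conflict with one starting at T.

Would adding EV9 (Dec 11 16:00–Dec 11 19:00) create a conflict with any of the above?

EV3: ends Dec 10 21:00 at or before EV9 starts Dec 11 16:00 → clear.
EV1: ends Dec 10 20:00 at or before EV9 starts Dec 11 16:00 → clear.
EV2: ends Dec 11 13:00 at or before EV9 starts Dec 11 16:00 → clear.
EV5: ends Dec 11 16:00 at or before EV9 starts Dec 11 16:00 → clear.
EV6: starts Dec 11 16:00 before EV9 ends Dec 11 19:00, and ends Dec 11 19:00 after EV9 starts Dec 11 16:00 → overlap.
EV4: starts Dec 11 21:00 at or after EV9 ends Dec 11 19:00 → clear.
EV8: starts Dec 12 08:00 at or after EV9 ends Dec 11 19:00 → clear.
EV7: starts Dec 12 11:00 at or after EV9 ends Dec 11 19:00 → clear.
EV9 overlaps EV6.

Yes — it overlaps EV6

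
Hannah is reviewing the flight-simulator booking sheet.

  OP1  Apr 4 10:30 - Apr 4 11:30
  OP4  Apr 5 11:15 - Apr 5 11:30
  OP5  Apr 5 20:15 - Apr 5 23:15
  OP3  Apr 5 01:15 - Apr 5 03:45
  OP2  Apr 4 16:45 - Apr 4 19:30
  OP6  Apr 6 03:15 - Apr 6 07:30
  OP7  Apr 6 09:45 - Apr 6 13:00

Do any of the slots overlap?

Sorted by start: OP1, OP2, OP3, OP4, OP5, OP6, OP7.
OP2 starts after OP1 ends; OP1 is clear from here.
OP3 starts after OP2 ends; OP2 is clear from here.
OP4 starts after OP3 ends; OP3 is clear from here.
OP5 starts after OP4 ends; OP4 is clear from here.
OP6 starts after OP5 ends; OP5 is clear from here.
OP7 starts after OP6 ends.
Every pair is clear; the schedule has no overlaps.

No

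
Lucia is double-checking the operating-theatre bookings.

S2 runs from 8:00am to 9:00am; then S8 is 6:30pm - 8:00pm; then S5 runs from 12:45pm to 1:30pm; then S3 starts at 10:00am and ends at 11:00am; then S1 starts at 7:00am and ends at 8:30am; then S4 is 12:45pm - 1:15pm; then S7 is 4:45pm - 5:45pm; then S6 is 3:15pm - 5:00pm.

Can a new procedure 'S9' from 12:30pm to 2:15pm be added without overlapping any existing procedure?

S1: ends 8:30am at or before S9 starts 12:30pm → clear.
S2: ends 9:00am at or before S9 starts 12:30pm → clear.
S3: ends 11:00am at or before S9 starts 12:30pm → clear.
S4: starts 12:45pm before S9 ends 2:15pm, and ends 1:15pm after S9 starts 12:30pm → overlap.
S5: starts 12:45pm before S9 ends 2:15pm, and ends 1:30pm after S9 starts 12:30pm → overlap.
S6: starts 3:15pm at or after S9 ends 2:15pm → clear.
S7: starts 4:45pm at or after S9 ends 2:15pm → clear.
S8: starts 6:30pm at or after S9 ends 2:15pm → clear.
S9 overlaps S4, S5.

No — it overlaps S4, S5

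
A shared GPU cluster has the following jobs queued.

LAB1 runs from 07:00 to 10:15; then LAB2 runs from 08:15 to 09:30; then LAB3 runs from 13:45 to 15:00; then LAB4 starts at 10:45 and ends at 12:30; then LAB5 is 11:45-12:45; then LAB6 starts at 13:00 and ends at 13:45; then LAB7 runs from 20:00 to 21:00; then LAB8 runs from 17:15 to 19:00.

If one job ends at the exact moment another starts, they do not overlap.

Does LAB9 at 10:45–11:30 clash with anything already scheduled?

Yes — it overlaps LAB4

LAB1: ends 10:15 at or before LAB9 starts 10:45 → clear.
LAB2: ends 09:30 at or before LAB9 starts 10:45 → clear.
LAB4: starts 10:45 before LAB9 ends 11:30, and ends 12:30 after LAB9 starts 10:45 → overlap.
LAB5: starts 11:45 at or after LAB9 ends 11:30 → clear.
LAB6: starts 13:00 at or after LAB9 ends 11:30 → clear.
LAB3: starts 13:45 at or after LAB9 ends 11:30 → clear.
LAB8: starts 17:15 at or after LAB9 ends 11:30 → clear.
LAB7: starts 20:00 at or after LAB9 ends 11:30 → clear.
LAB9 overlaps LAB4.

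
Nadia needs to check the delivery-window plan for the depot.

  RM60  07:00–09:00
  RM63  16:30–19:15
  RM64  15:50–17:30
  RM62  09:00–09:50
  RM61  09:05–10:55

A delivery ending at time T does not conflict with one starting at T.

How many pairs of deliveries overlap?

Two intervals overlap when each starts before the other ends.
Sorted by start: RM60, RM62, RM61, RM64, RM63.
RM62 starts exactly when RM60 ends (back-to-back, no overlap), so RM60 has no further overlaps.
RM61 starts before RM62 ends → RM62 and RM61 overlap.
RM64 starts after RM62 ends, so RM62 has no further overlaps.
RM64 starts after RM61 ends, so RM61 has no further overlaps.
RM63 starts before RM64 ends → RM64 and RM63 overlap.
Overlapping pairs: RM61 & RM62, RM63 & RM64 — 2 in total.

2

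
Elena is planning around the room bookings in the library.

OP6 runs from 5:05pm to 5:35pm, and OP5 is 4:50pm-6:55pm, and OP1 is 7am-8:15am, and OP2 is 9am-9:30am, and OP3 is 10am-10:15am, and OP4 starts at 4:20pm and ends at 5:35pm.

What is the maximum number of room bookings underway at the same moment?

Sort all start/end points and keep a running count:
7am start OP1 → 1
8:15am end OP1 → 0
9am start OP2 → 1
9:30am end OP2 → 0
10am start OP3 → 1
10:15am end OP3 → 0
4:20pm start OP4 → 1
4:50pm start OP5 → 2
5:05pm start OP6 → 3
5:35pm end OP4 → 2
5:35pm end OP6 → 1
6:55pm end OP5 → 0
Peak is 3, at 5:05pm (OP4, OP5, OP6).

3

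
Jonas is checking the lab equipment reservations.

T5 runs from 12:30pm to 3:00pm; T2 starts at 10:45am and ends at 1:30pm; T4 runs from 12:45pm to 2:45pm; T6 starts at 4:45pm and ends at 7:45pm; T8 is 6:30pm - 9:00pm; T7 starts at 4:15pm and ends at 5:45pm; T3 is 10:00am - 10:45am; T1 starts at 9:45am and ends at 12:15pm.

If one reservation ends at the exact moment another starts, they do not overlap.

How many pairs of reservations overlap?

7

Sorted by start: T1, T3, T2, T5, T4, T7, T6, T8.
T3 starts before T1 ends → T1 and T3 overlap.
T2 starts before T1 ends → T1 and T2 overlap.
T5 starts after T1 ends, so T1 has no further overlaps.
T2 starts exactly when T3 ends (back-to-back, no overlap), so T3 has no further overlaps.
T5 starts before T2 ends → T2 and T5 overlap.
T4 starts before T2 ends → T2 and T4 overlap.
T7 starts after T2 ends, so T2 has no further overlaps.
T4 starts before T5 ends → T5 and T4 overlap.
T7 starts after T5 ends, so T5 has no further overlaps.
T7 starts after T4 ends, so T4 has no further overlaps.
T6 starts before T7 ends → T7 and T6 overlap.
T8 starts after T7 ends.
T8 starts before T6 ends → T6 and T8 overlap.
Overlapping pairs: T1 & T2, T1 & T3, T2 & T4, T2 & T5, T4 & T5, T6 & T7, T6 & T8 — 7 in total.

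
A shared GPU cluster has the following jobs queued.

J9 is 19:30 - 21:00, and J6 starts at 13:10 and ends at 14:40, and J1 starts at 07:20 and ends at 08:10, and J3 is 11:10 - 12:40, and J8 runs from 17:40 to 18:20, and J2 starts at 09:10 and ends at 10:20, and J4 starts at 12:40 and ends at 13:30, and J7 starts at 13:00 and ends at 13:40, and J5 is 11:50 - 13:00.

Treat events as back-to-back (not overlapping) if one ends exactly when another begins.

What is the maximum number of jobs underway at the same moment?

Walk through starts and ends in time order (an end at T is processed before a start at T):
07:20 start J1 → 1
08:10 end J1 → 0
09:10 start J2 → 1
10:20 end J2 → 0
11:10 start J3 → 1
11:50 start J5 → 2
12:40 end J3 → 1
12:40 start J4 → 2
13:00 end J5 → 1
13:00 start J7 → 2
13:10 start J6 → 3
13:30 end J4 → 2
13:40 end J7 → 1
14:40 end J6 → 0
17:40 start J8 → 1
18:20 end J8 → 0
19:30 start J9 → 1
21:00 end J9 → 0
Peak is 3, at 13:10 (J4, J6, J7).

3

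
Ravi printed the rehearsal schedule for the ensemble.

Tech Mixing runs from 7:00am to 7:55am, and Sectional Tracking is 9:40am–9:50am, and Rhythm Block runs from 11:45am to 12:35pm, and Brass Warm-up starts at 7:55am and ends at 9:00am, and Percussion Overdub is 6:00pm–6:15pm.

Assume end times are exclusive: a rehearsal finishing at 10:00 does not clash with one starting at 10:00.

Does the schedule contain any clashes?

Sorted by start: Tech Mixing, Brass Warm-up, Sectional Tracking, Rhythm Block, Percussion Overdub.
Brass Warm-up starts exactly when Tech Mixing ends (back-to-back, no overlap), so Tech Mixing has no further overlaps.
Sectional Tracking starts after Brass Warm-up ends, so Brass Warm-up has no further overlaps.
Rhythm Block starts after Sectional Tracking ends, so Sectional Tracking has no further overlaps.
Percussion Overdub starts after Rhythm Block ends.
Every pair is clear; the schedule has no overlaps.

No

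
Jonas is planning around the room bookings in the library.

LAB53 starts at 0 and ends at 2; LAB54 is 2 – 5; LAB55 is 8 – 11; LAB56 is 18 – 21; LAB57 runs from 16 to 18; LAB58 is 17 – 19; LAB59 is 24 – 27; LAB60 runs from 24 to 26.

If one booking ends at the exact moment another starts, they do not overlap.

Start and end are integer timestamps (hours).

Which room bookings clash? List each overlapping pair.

Sorted by start: LAB53, LAB54, LAB55, LAB57, LAB58, LAB56, LAB59, LAB60.
LAB54 starts exactly when LAB53 ends (back-to-back, no overlap), so nothing later overlaps LAB53 either.
LAB55 starts after LAB54 ends, so nothing later overlaps LAB54 either.
LAB57 starts after LAB55 ends, so nothing later overlaps LAB55 either.
LAB58 starts before LAB57 ends → LAB57 and LAB58 overlap.
LAB56 starts exactly when LAB57 ends (back-to-back, no overlap), so nothing later overlaps LAB57 either.
LAB56 starts before LAB58 ends → LAB58 and LAB56 overlap.
LAB59 starts after LAB58 ends, so nothing later overlaps LAB58 either.
LAB59 starts after LAB56 ends, so nothing later overlaps LAB56 either.
LAB60 starts before LAB59 ends → LAB59 and LAB60 overlap.

LAB56 & LAB58, LAB57 & LAB58, LAB59 & LAB60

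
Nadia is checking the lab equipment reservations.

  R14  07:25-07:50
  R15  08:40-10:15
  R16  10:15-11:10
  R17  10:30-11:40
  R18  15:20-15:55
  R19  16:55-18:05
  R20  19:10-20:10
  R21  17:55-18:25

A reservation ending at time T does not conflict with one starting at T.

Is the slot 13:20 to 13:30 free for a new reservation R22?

Yes — the slot is free

R14: ends 07:50 at or before R22 starts 13:20 → clear.
R15: ends 10:15 at or before R22 starts 13:20 → clear.
R16: ends 11:10 at or before R22 starts 13:20 → clear.
R17: ends 11:40 at or before R22 starts 13:20 → clear.
R18: starts 15:20 at or after R22 ends 13:30 → clear.
R19: starts 16:55 at or after R22 ends 13:30 → clear.
R21: starts 17:55 at or after R22 ends 13:30 → clear.
R20: starts 19:10 at or after R22 ends 13:30 → clear.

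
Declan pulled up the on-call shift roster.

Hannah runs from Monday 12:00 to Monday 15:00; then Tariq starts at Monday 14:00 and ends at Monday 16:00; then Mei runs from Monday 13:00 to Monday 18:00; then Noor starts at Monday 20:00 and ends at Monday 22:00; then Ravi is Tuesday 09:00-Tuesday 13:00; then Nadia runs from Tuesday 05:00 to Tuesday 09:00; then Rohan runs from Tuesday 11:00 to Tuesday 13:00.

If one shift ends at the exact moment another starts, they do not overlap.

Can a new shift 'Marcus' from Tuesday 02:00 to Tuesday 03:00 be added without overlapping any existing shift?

Yes — the slot is free

Hannah: ends Monday 15:00 at or before Marcus starts Tuesday 02:00 → clear.
Mei: ends Monday 18:00 at or before Marcus starts Tuesday 02:00 → clear.
Tariq: ends Monday 16:00 at or before Marcus starts Tuesday 02:00 → clear.
Noor: ends Monday 22:00 at or before Marcus starts Tuesday 02:00 → clear.
Nadia: starts Tuesday 05:00 at or after Marcus ends Tuesday 03:00 → clear.
Ravi: starts Tuesday 09:00 at or after Marcus ends Tuesday 03:00 → clear.
Rohan: starts Tuesday 11:00 at or after Marcus ends Tuesday 03:00 → clear.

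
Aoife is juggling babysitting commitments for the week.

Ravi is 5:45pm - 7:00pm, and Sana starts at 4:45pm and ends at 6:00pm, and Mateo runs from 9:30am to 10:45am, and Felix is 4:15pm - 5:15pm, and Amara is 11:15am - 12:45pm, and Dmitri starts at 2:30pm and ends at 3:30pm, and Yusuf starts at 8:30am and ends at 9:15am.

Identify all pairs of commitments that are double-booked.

Felix & Sana, Ravi & Sana

Sorted by start: Yusuf, Mateo, Amara, Dmitri, Felix, Sana, Ravi.
Mateo starts after Yusuf ends — done with Yusuf.
Amara starts after Mateo ends — done with Mateo.
Dmitri starts after Amara ends — done with Amara.
Felix starts after Dmitri ends — done with Dmitri.
Sana starts before Felix ends → Felix and Sana overlap.
Ravi starts after Felix ends.
Ravi starts before Sana ends → Sana and Ravi overlap.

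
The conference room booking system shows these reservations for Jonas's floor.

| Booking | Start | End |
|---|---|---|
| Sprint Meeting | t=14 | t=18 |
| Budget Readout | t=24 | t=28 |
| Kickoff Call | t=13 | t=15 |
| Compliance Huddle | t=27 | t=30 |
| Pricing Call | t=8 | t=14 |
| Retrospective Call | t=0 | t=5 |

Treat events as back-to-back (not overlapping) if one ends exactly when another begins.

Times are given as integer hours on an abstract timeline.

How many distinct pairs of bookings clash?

Sorted by start: Retrospective Call, Pricing Call, Kickoff Call, Sprint Meeting, Budget Readout, Compliance Huddle.
Pricing Call starts after Retrospective Call ends — done with Retrospective Call.
Kickoff Call starts before Pricing Call ends → Pricing Call and Kickoff Call overlap.
Sprint Meeting starts exactly when Pricing Call ends (back-to-back, no overlap) — done with Pricing Call.
Sprint Meeting starts before Kickoff Call ends → Kickoff Call and Sprint Meeting overlap.
Budget Readout starts after Kickoff Call ends — done with Kickoff Call.
Budget Readout starts after Sprint Meeting ends — done with Sprint Meeting.
Compliance Huddle starts before Budget Readout ends → Budget Readout and Compliance Huddle overlap.
Overlapping pairs: Budget Readout & Compliance Huddle, Kickoff Call & Pricing Call, Kickoff Call & Sprint Meeting — 3 in total.

3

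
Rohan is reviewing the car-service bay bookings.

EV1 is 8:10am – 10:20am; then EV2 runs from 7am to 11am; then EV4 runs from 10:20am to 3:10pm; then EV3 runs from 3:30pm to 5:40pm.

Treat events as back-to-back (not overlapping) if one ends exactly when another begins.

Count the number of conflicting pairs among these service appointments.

Check each pair: they overlap iff neither finishes before the other starts.
Sorted by start: EV2, EV1, EV4, EV3.
EV1 starts before EV2 ends → EV2 and EV1 overlap.
EV4 starts before EV2 ends → EV2 and EV4 overlap.
EV3 starts after EV2 ends.
EV4 starts exactly when EV1 ends (back-to-back, no overlap), so EV1 has no further overlaps.
EV3 starts after EV4 ends.
Overlapping pairs: EV1 & EV2, EV2 & EV4 — 2 in total.

2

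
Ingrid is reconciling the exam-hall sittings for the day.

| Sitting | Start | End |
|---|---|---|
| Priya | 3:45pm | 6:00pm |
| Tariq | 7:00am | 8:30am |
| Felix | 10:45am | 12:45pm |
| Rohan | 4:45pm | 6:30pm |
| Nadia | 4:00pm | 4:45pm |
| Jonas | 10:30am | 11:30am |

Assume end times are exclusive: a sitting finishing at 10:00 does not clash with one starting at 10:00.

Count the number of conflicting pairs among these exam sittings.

Sorted by start: Tariq, Jonas, Felix, Priya, Nadia, Rohan.
Jonas starts after Tariq ends, so Tariq has no further overlaps.
Felix starts before Jonas ends → Jonas and Felix overlap.
Priya starts after Jonas ends, so Jonas has no further overlaps.
Priya starts after Felix ends, so Felix has no further overlaps.
Nadia starts before Priya ends → Priya and Nadia overlap.
Rohan starts before Priya ends → Priya and Rohan overlap.
Rohan starts exactly when Nadia ends (back-to-back, no overlap).
Overlapping pairs: Felix & Jonas, Nadia & Priya, Priya & Rohan — 3 in total.

3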